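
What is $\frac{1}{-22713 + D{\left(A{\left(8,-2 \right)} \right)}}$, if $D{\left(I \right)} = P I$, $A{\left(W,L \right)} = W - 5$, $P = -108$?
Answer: $- \frac{1}{23037} \approx -4.3408 \cdot 10^{-5}$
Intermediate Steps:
$A{\left(W,L \right)} = -5 + W$
$D{\left(I \right)} = - 108 I$
$\frac{1}{-22713 + D{\left(A{\left(8,-2 \right)} \right)}} = \frac{1}{-22713 - 108 \left(-5 + 8\right)} = \frac{1}{-22713 - 324} = \frac{1}{-23037} = - \frac{1}{23037}$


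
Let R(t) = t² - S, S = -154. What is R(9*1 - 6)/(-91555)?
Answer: -163/91555 ≈ -0.0017803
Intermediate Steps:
R(t) = 154 + t² (R(t) = t² - 1*(-154) = t² + 154 = 154 + t²)
R(9*1 - 6)/(-91555) = (154 + (9*1 - 6)²)/(-91555) = (154 + (9 - 6)²)*(-1/91555) = (154 + 3²)*(-1/91555) = (154 + 9)*(-1/91555) = 163*(-1/91555) = -163/91555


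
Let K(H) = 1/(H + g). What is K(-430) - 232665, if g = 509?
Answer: -18380534/79 ≈ -2.3267e+5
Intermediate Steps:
K(H) = 1/(509 + H) (K(H) = 1/(H + 509) = 1/(509 + H))
K(-430) - 232665 = 1/(509 - 430) - 232665 = 1/79 - 232665 = -18380534/79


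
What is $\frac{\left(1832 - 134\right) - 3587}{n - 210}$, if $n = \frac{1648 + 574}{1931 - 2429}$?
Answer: $\frac{470361}{53401} \approx 8.8081$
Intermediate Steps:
$n = - \frac{1111}{249}$ ($n = \frac{2222}{-498} = 2222 \left(- \frac{1}{498}\right) = - \frac{1111}{249} \approx -4.4618$)
$\frac{\left(1832 - 134\right) - 3587}{n - 210} = \frac{\left(1832 - 134\right) - 3587}{- \frac{1111}{249} - 210} = \frac{\left(1832 - 134\right) - 3587}{- \frac{53401}{249}} = \left(1698 - 3587\right) \left(- \frac{249}{53401}\right) = \left(-1889\right) \left(- \frac{249}{53401}\right) = \frac{470361}{53401}$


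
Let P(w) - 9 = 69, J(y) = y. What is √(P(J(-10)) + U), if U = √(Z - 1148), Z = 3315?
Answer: √(78 + √2167) ≈ 11.160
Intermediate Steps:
P(w) = 78 (P(w) = 9 + 69 = 78)
U = √2167 (U = √(3315 - 1148) = √2167 ≈ 46.551)
√(P(J(-10)) + U) = √(78 + √2167)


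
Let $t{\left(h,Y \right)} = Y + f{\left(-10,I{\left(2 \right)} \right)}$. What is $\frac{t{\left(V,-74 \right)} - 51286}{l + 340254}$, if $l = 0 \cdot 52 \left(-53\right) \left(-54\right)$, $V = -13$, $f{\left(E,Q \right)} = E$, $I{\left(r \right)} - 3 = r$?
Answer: $- \frac{25685}{170127} \approx -0.15098$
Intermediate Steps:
$I{\left(r \right)} = 3 + r$
$l = 0$ ($l = 0 \left(-53\right) \left(-54\right) = 0 \left(-54\right) = 0$)
$t{\left(h,Y \right)} = -10 + Y$ ($t{\left(h,Y \right)} = Y - 10 = -10 + Y$)
$\frac{t{\left(V,-74 \right)} - 51286}{l + 340254} = \frac{\left(-10 - 74\right) - 51286}{0 + 340254} = \frac{-84 - 51286}{340254} = \left(-51370\right) \frac{1}{340254} = - \frac{25685}{170127}$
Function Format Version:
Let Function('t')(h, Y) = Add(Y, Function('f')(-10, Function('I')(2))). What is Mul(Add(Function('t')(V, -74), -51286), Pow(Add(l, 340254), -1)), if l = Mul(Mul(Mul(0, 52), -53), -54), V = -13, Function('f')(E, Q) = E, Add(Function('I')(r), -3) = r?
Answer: Rational(-25685, 170127) ≈ -0.15098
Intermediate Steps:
Function('I')(r) = Add(3, r)
l = 0 (l = Mul(Mul(0, -53), -54) = Mul(0, -54) = 0)
Function('t')(h, Y) = Add(-10, Y) (Function('t')(h, Y) = Add(Y, -10) = Add(-10, Y))
Mul(Add(Function('t')(V, -74), -51286), Pow(Add(l, 340254), -1)) = Mul(Add(Add(-10, -74), -51286), Pow(Add(0, 340254), -1)) = Mul(Add(-84, -51286), Pow(340254, -1)) = Mul(-51370, Rational(1, 340254)) = Rational(-25685, 170127)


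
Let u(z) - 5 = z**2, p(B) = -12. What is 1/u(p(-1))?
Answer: 1/149 ≈ 0.0067114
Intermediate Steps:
u(z) = 5 + z**2
1/u(p(-1)) = 1/(5 + (-12)**2) = 1/(5 + 144) = 1/149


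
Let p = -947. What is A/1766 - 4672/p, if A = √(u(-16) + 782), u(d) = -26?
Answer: 4672/947 + 3*√21/883 ≈ 4.9490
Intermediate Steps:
A = 6*√21 (A = √(-26 + 782) = √756 = 6*√21 ≈ 27.495)
A/1766 - 4672/p = (6*√21)/1766 - 4672/(-947) = (6*√21)*(1/1766) - 4672*(-1/947) = 3*√21/883 + 4672/947 = 4672/947 + 3*√21/883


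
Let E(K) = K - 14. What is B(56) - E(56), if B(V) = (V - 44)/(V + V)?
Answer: -1173/28 ≈ -41.893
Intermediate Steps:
B(V) = (-44 + V)/(2*V) (B(V) = (-44 + V)/((2*V)) = (-44 + V)*(1/(2*V)) = (-44 + V)/(2*V))
E(K) = -14 + K
B(56) - E(56) = (1/2)*(-44 + 56)/56 - (-14 + 56) = (1/2)*(1/56)*12 - 1*42 = 3/28 - 42 = -1173/28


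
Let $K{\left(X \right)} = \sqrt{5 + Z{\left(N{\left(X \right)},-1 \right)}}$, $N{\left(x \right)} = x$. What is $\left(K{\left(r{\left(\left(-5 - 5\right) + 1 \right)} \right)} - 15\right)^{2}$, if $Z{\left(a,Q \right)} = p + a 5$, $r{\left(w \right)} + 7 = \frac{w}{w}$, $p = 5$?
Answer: $205 - 60 i \sqrt{5} \approx 205.0 - 134.16 i$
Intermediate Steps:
$r{\left(w \right)} = -6$ ($r{\left(w \right)} = -7 + \frac{w}{w} = -7 + 1 = -6$)
$Z{\left(a,Q \right)} = 5 + 5 a$ ($Z{\left(a,Q \right)} = 5 + a 5 = 5 + 5 a$)
$K{\left(X \right)} = \sqrt{10 + 5 X}$ ($K{\left(X \right)} = \sqrt{5 + \left(5 + 5 X\right)} = \sqrt{10 + 5 X}$)
$\left(K{\left(r{\left(\left(-5 - 5\right) + 1 \right)} \right)} - 15\right)^{2} = \left(\sqrt{10 + 5 \left(-6\right)} - 15\right)^{2} = \left(\sqrt{10 - 30} - 15\right)^{2} = \left(\sqrt{-20} - 15\right)^{2} = \left(2 i \sqrt{5} - 15\right)^{2} = \left(-15 + 2 i \sqrt{5}\right)^{2}$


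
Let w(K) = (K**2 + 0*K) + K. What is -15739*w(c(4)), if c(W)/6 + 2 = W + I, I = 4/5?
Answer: -117664764/25 ≈ -4.7066e+6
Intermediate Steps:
I = 4/5 (I = 4*(1/5) = 4/5 ≈ 0.80000)
c(W) = -36/5 + 6*W (c(W) = -12 + 6*(W + 4/5) = -12 + 6*(4/5 + W) = -12 + (24/5 + 6*W) = -36/5 + 6*W)
w(K) = K + K**2 (w(K) = (K**2 + 0) + K = K**2 + K = K + K**2)
-15739*w(c(4)) = -15739*(-36/5 + 6*4)*(1 + (-36/5 + 6*4)) = -15739*(-36/5 + 24)*(1 + (-36/5 + 24)) = -1322076*(1 + 84/5)/5 = -1322076*89/(5*5) = -15739*7476/25 = -117664764/25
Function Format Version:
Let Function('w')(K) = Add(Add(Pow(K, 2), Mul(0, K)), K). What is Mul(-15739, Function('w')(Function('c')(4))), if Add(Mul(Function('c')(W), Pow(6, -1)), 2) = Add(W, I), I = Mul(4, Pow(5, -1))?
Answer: Rational(-117664764, 25) ≈ -4.7066e+6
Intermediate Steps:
I = Rational(4, 5) (I = Mul(4, Rational(1, 5)) = Rational(4, 5) ≈ 0.80000)
Function('c')(W) = Add(Rational(-36, 5), Mul(6, W)) (Function('c')(W) = Add(-12, Mul(6, Add(W, Rational(4, 5)))) = Add(-12, Mul(6, Add(Rational(4, 5), W))) = Add(-12, Add(Rational(24, 5), Mul(6, W))) = Add(Rational(-36, 5), Mul(6, W)))
Function('w')(K) = Add(K, Pow(K, 2)) (Function('w')(K) = Add(Add(Pow(K, 2), 0), K) = Add(Pow(K, 2), K) = Add(K, Pow(K, 2)))
Mul(-15739, Function('w')(Function('c')(4))) = Mul(-15739, Mul(Add(Rational(-36, 5), Mul(6, 4)), Add(1, Add(Rational(-36, 5), Mul(6, 4))))) = Mul(-15739, Mul(Add(Rational(-36, 5), 24), Add(1, Add(Rational(-36, 5), 24)))) = Mul(-15739, Mul(Rational(84, 5), Add(1, Rational(84, 5)))) = Mul(-15739, Mul(Rational(84, 5), Rational(89, 5))) = Mul(-15739, Rational(7476, 25)) = Rational(-117664764, 25)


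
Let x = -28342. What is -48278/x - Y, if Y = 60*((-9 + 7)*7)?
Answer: 11927779/14171 ≈ 841.70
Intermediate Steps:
Y = -840 (Y = 60*(-2*7) = 60*(-14) = -840)
-48278/x - Y = -48278/(-28342) - 1*(-840) = -48278*(-1/28342) + 840 = 24139/14171 + 840 = 11927779/14171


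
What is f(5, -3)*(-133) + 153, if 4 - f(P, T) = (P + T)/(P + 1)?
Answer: -1004/3 ≈ -334.67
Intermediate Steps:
f(P, T) = 4 - (P + T)/(1 + P) (f(P, T) = 4 - (P + T)/(P + 1) = 4 - (P + T)/(1 + P))
f(5, -3)*(-133) + 153 = ((4 - 1*(-3) + 3*5)/(1 + 5))*(-133) + 153 = ((4 + 3 + 15)/6)*(-133) + 153 = ((⅙)*22)*(-133) + 153 = (11/3)*(-133) + 153 = -1463/3 + 153 = -1004/3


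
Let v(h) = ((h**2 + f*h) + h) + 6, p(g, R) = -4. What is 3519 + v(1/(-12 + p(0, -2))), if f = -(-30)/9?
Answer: 2706995/768 ≈ 3524.7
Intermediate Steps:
f = 10/3 (f = -(-30)/9 = -3*(-10/9) = 10/3 ≈ 3.3333)
v(h) = 6 + h**2 + 13*h/3 (v(h) = ((h**2 + 10*h/3) + h) + 6 = (h**2 + 13*h/3) + 6 = 6 + h**2 + 13*h/3)
3519 + v(1/(-12 + p(0, -2))) = 3519 + (6 + (1/(-12 - 4))**2 + 13/(3*(-12 - 4))) = 3519 + (6 + (1/(-16))**2 + (13/3)/(-16)) = 3519 + (6 + (-1/16)**2 + (13/3)*(-1/16)) = 3519 + (6 + 1/256 - 13/48) = 3519 + 4403/768 = 2706995/768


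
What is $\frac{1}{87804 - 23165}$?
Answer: $\frac{1}{64639} \approx 1.5471 \cdot 10^{-5}$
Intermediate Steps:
$\frac{1}{87804 - 23165} = \frac{1}{64639}$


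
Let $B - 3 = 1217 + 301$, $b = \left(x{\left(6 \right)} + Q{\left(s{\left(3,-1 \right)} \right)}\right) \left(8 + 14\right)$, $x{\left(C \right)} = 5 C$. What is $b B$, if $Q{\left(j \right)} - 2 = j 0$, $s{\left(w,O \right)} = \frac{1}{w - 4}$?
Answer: $1070784$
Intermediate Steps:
$s{\left(w,O \right)} = \frac{1}{-4 + w}$
$Q{\left(j \right)} = 2$ ($Q{\left(j \right)} = 2 + j 0 = 2 + 0 = 2$)
$b = 704$ ($b = \left(5 \cdot 6 + 2\right) \left(8 + 14\right) = \left(30 + 2\right) 22 = 32 \cdot 22 = 704$)
$B = 1521$ ($B = 3 + \left(1217 + 301\right) = 3 + 1518 = 1521$)
$b B = 704 \cdot 1521 = 1070784$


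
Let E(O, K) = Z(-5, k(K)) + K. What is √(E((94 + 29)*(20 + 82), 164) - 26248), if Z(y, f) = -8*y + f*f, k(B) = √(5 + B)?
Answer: 15*I*√115 ≈ 160.86*I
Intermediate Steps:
Z(y, f) = f² - 8*y (Z(y, f) = -8*y + f² = f² - 8*y)
E(O, K) = 45 + 2*K (E(O, K) = ((√(5 + K))² - 8*(-5)) + K = ((5 + K) + 40) + K = (45 + K) + K = 45 + 2*K)
√(E((94 + 29)*(20 + 82), 164) - 26248) = √((45 + 2*164) - 26248) = √((45 + 328) - 26248) = √(373 - 26248) = √(-25875) = 15*I*√115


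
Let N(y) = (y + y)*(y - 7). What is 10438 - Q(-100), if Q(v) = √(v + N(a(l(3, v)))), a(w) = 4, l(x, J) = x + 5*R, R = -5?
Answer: 10438 - 2*I*√31 ≈ 10438.0 - 11.136*I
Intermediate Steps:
l(x, J) = -25 + x (l(x, J) = x + 5*(-5) = x - 25 = -25 + x)
N(y) = 2*y*(-7 + y) (N(y) = (2*y)*(-7 + y) = 2*y*(-7 + y))
Q(v) = √(-24 + v) (Q(v) = √(v + 2*4*(-7 + 4)) = √(v + 2*4*(-3)) = √(v - 24) = √(-24 + v))
10438 - Q(-100) = 10438 - √(-24 - 100) = 10438 - √(-124) = 10438 - 2*I*√31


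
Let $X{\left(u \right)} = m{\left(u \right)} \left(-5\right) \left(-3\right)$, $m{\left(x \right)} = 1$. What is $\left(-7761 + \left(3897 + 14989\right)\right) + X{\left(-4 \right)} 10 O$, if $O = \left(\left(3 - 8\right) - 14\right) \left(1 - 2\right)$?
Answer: $13975$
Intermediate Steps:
$X{\left(u \right)} = 15$ ($X{\left(u \right)} = 1 \left(-5\right) \left(-3\right) = \left(-5\right) \left(-3\right) = 15$)
$O = 19$ ($O = \left(\left(3 - 8\right) - 14\right) \left(-1\right) = \left(-5 - 14\right) \left(-1\right) = \left(-19\right) \left(-1\right) = 19$)
$\left(-7761 + \left(3897 + 14989\right)\right) + X{\left(-4 \right)} 10 O = \left(-7761 + \left(3897 + 14989\right)\right) + 15 \cdot 10 \cdot 19 = \left(-7761 + 18886\right) + 150 \cdot 19 = 11125 + 2850 = 13975$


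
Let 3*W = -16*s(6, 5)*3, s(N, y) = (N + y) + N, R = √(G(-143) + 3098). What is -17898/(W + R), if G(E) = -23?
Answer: 4868256/70909 + 89490*√123/70909 ≈ 82.652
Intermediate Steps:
R = 5*√123 (R = √(-23 + 3098) = √3075 = 5*√123 ≈ 55.453)
s(N, y) = y + 2*N
W = -272 (W = (-16*(5 + 2*6)*3)/3 = (-16*(5 + 12)*3)/3 = (-16*17*3)/3 = (-272*3)/3 = (⅓)*(-816) = -272)
-17898/(W + R) = -17898/(-272 + 5*√123)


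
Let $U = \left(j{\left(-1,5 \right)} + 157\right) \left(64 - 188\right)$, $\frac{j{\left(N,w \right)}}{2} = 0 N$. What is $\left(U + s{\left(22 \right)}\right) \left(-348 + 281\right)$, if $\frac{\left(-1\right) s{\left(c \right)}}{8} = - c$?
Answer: $1292564$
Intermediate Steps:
$s{\left(c \right)} = 8 c$ ($s{\left(c \right)} = - 8 \left(- c\right) = 8 c$)
$j{\left(N,w \right)} = 0$ ($j{\left(N,w \right)} = 2 \cdot 0 N = 2 \cdot 0 = 0$)
$U = -19468$ ($U = \left(0 + 157\right) \left(64 - 188\right) = 157 \left(-124\right) = -19468$)
$\left(U + s{\left(22 \right)}\right) \left(-348 + 281\right) = \left(-19468 + 8 \cdot 22\right) \left(-348 + 281\right) = \left(-19468 + 176\right) \left(-67\right) = \left(-19292\right) \left(-67\right) = 1292564$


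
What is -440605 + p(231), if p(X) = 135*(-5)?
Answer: -441280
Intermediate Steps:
p(X) = -675
-440605 + p(231) = -440605 - 675 = -441280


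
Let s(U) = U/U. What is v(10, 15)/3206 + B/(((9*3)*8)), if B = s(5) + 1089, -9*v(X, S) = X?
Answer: 873575/173124 ≈ 5.0460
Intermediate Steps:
v(X, S) = -X/9
s(U) = 1
B = 1090 (B = 1 + 1089 = 1090)
v(10, 15)/3206 + B/(((9*3)*8)) = -⅑*10/3206 + 1090/(((9*3)*8)) = -10/9*1/3206 + 1090/((27*8)) = -5/14427 + 1090/216 = -5/14427 + 1090*(1/216) = -5/14427 + 545/108 = 873575/173124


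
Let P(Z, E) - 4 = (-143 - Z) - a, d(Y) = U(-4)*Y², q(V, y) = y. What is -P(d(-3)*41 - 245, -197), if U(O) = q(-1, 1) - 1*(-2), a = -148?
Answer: 853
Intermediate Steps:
U(O) = 3 (U(O) = 1 - 1*(-2) = 1 + 2 = 3)
d(Y) = 3*Y²
P(Z, E) = 9 - Z (P(Z, E) = 4 + ((-143 - Z) - 1*(-148)) = 4 + ((-143 - Z) + 148) = 4 + (5 - Z) = 9 - Z)
-P(d(-3)*41 - 245, -197) = -(9 - ((3*(-3)²)*41 - 245)) = -(9 - ((3*9)*41 - 245)) = -(9 - (27*41 - 245)) = -(9 - (1107 - 245)) = -(9 - 1*862) = -(9 - 862) = -1*(-853) = 853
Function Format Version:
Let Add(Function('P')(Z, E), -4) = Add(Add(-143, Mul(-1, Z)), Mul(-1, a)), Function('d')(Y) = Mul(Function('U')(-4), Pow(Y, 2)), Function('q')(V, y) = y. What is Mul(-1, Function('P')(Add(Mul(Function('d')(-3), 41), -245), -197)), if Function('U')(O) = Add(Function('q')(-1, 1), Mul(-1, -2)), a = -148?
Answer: 853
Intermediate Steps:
Function('U')(O) = 3 (Function('U')(O) = Add(1, Mul(-1, -2)) = Add(1, 2) = 3)
Function('d')(Y) = Mul(3, Pow(Y, 2))
Function('P')(Z, E) = Add(9, Mul(-1, Z)) (Function('P')(Z, E) = Add(4, Add(Add(-143, Mul(-1, Z)), Mul(-1, -148))) = Add(4, Add(Add(-143, Mul(-1, Z)), 148)) = Add(4, Add(5, Mul(-1, Z))) = Add(9, Mul(-1, Z)))
Mul(-1, Function('P')(Add(Mul(Function('d')(-3), 41), -245), -197)) = Mul(-1, Add(9, Mul(-1, Add(Mul(Mul(3, Pow(-3, 2)), 41), -245)))) = Mul(-1, Add(9, Mul(-1, Add(Mul(Mul(3, 9), 41), -245)))) = Mul(-1, Add(9, Mul(-1, Add(Mul(27, 41), -245)))) = Mul(-1, Add(9, Mul(-1, Add(1107, -245)))) = Mul(-1, Add(9, Mul(-1, 862))) = Mul(-1, Add(9, -862)) = Mul(-1, -853) = 853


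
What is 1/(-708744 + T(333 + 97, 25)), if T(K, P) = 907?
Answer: -1/707837 ≈ -1.4128e-6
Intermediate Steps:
1/(-708744 + T(333 + 97, 25)) = 1/(-708744 + 907) = 1/(-707837) = -1/707837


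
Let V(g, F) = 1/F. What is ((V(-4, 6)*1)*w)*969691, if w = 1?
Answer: 969691/6 ≈ 1.6162e+5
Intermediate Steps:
((V(-4, 6)*1)*w)*969691 = ((1/6)*1)*969691 = (((⅙)*1)*1)*969691 = ((⅙)*1)*969691 = (⅙)*969691 = 969691/6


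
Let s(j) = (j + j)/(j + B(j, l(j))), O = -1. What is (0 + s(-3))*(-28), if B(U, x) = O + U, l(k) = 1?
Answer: -24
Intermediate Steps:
B(U, x) = -1 + U
s(j) = 2*j/(-1 + 2*j) (s(j) = (j + j)/(j + (-1 + j)) = (2*j)/(-1 + 2*j) = 2*j/(-1 + 2*j))
(0 + s(-3))*(-28) = (0 + 2*(-3)/(-1 + 2*(-3)))*(-28) = (0 + 2*(-3)/(-1 - 6))*(-28) = (0 + 2*(-3)/(-7))*(-28) = (0 + 2*(-3)*(-1/7))*(-28) = (0 + 6/7)*(-28) = (6/7)*(-28) = -24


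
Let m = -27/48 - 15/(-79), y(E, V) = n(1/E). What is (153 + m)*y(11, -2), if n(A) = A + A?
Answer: 192921/6952 ≈ 27.750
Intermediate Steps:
n(A) = 2*A
y(E, V) = 2/E
m = -471/1264 (m = -27*1/48 - 15*(-1/79) = -9/16 + 15/79 = -471/1264 ≈ -0.37263)
(153 + m)*y(11, -2) = (153 - 471/1264)*(2/11) = 192921*(2*(1/11))/1264 = (192921/1264)*(2/11) = 192921/6952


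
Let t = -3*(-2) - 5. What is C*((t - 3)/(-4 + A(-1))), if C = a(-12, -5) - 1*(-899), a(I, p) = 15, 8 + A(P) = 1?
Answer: 1828/11 ≈ 166.18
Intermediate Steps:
t = 1 (t = 6 - 5 = 1)
A(P) = -7 (A(P) = -8 + 1 = -7)
C = 914 (C = 15 - 1*(-899) = 15 + 899 = 914)
C*((t - 3)/(-4 + A(-1))) = 914*((1 - 3)/(-4 - 7)) = 914*(-2/(-11)) = 914*(-2*(-1/11)) = 914*(2/11) = 1828/11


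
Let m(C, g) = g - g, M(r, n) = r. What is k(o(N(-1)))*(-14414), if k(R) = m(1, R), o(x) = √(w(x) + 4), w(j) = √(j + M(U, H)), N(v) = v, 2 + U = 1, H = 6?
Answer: 0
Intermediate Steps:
U = -1 (U = -2 + 1 = -1)
w(j) = √(-1 + j) (w(j) = √(j - 1) = √(-1 + j))
o(x) = √(4 + √(-1 + x)) (o(x) = √(√(-1 + x) + 4) = √(4 + √(-1 + x)))
m(C, g) = 0
k(R) = 0
k(o(N(-1)))*(-14414) = 0*(-14414) = 0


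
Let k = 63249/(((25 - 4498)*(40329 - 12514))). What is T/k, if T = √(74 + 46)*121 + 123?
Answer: -5101076295/21083 - 10036263930*√30/21083 ≈ -2.8493e+6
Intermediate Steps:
k = -21083/41472165 (k = 63249/((-4473*27815)) = 63249/(-124416495) = 63249*(-1/124416495) = -21083/41472165 ≈ -0.00050837)
T = 123 + 242*√30 (T = √120*121 + 123 = (2*√30)*121 + 123 = 242*√30 + 123 = 123 + 242*√30 ≈ 1448.5)
T/k = (123 + 242*√30)/(-21083/41472165) = (123 + 242*√30)*(-41472165/21083) = -5101076295/21083 - 10036263930*√30/21083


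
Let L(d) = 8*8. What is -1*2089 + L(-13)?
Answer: -2025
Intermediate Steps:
L(d) = 64
-1*2089 + L(-13) = -1*2089 + 64 = -2089 + 64 = -2025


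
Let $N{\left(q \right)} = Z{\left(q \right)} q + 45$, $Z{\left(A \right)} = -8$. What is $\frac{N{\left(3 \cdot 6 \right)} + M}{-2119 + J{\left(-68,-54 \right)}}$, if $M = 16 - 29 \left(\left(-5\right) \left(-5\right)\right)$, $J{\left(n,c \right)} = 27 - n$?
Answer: $\frac{101}{253} \approx 0.39921$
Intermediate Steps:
$N{\left(q \right)} = 45 - 8 q$ ($N{\left(q \right)} = - 8 q + 45 = 45 - 8 q$)
$M = -709$ ($M = 16 - 725 = -709$)
$\frac{N{\left(3 \cdot 6 \right)} + M}{-2119 + J{\left(-68,-54 \right)}} = \frac{\left(45 - 8 \cdot 3 \cdot 6\right) - 709}{-2119 + \left(27 - -68\right)} = \frac{\left(45 - 144\right) - 709}{-2119 + \left(27 + 68\right)} = \frac{\left(45 - 144\right) - 709}{-2119 + 95} = \frac{-99 - 709}{-2024} = \left(-808\right) \left(- \frac{1}{2024}\right) = \frac{101}{253}$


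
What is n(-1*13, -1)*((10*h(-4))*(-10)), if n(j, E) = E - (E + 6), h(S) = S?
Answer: -2400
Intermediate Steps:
n(j, E) = -6 (n(j, E) = E - (6 + E) = E + (-6 - E) = -6)
n(-1*13, -1)*((10*h(-4))*(-10)) = -6*10*(-4)*(-10) = -(-240)*(-10) = -6*400 = -2400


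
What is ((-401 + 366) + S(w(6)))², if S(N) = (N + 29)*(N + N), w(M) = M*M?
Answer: 21576025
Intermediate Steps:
w(M) = M²
S(N) = 2*N*(29 + N) (S(N) = (29 + N)*(2*N) = 2*N*(29 + N))
((-401 + 366) + S(w(6)))² = ((-401 + 366) + 2*6²*(29 + 6²))² = (-35 + 2*36*(29 + 36))² = (-35 + 2*36*65)² = (-35 + 4680)² = 4645² = 21576025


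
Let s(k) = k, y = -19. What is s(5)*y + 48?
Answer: -47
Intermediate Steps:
s(5)*y + 48 = 5*(-19) + 48 = -95 + 48 = -47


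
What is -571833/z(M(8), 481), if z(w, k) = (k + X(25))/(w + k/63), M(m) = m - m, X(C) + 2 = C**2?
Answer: -10187099/2576 ≈ -3954.6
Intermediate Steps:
X(C) = -2 + C**2
M(m) = 0
z(w, k) = (623 + k)/(w + k/63) (z(w, k) = (k + (-2 + 25**2))/(w + k/63) = (k + (-2 + 625))/(w + k*(1/63)) = (k + 623)/(w + k/63) = (623 + k)/(w + k/63))
-571833/z(M(8), 481) = -571833*(481 + 63*0)/(63*(623 + 481)) = -571833/(63*1104/(481 + 0)) = -571833/(63*1104/481) = -571833/(63*(1/481)*1104) = -571833/69552/481 = -571833*481/69552 = -10187099/2576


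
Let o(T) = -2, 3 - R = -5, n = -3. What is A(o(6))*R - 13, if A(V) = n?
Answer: -37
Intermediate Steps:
R = 8 (R = 3 - 1*(-5) = 3 + 5 = 8)
A(V) = -3
A(o(6))*R - 13 = -3*8 - 13 = -24 - 13 = -37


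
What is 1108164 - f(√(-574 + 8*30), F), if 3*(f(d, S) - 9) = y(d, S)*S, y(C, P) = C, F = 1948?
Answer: 1108155 - 1948*I*√334/3 ≈ 1.1082e+6 - 11867.0*I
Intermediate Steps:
f(d, S) = 9 + S*d/3 (f(d, S) = 9 + (d*S)/3 = 9 + (S*d)/3 = 9 + S*d/3)
1108164 - f(√(-574 + 8*30), F) = 1108164 - (9 + (⅓)*1948*√(-574 + 8*30)) = 1108164 - (9 + (⅓)*1948*√(-574 + 240)) = 1108164 - (9 + (⅓)*1948*√(-334)) = 1108164 - (9 + (⅓)*1948*(I*√334)) = 1108164 - (9 + 1948*I*√334/3) = 1108164 + (-9 - 1948*I*√334/3) = 1108155 - 1948*I*√334/3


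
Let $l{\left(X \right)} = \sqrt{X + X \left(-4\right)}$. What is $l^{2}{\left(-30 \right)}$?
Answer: $90$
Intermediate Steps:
$l{\left(X \right)} = \sqrt{3} \sqrt{- X}$ ($l{\left(X \right)} = \sqrt{X - 4 X} = \sqrt{- 3 X} = \sqrt{3} \sqrt{- X}$)
$l^{2}{\left(-30 \right)} = \left(\sqrt{3} \sqrt{\left(-1\right) \left(-30\right)}\right)^{2} = \left(\sqrt{3} \sqrt{30}\right)^{2} = \left(3 \sqrt{10}\right)^{2} = 90$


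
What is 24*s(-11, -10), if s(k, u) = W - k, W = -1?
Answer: 240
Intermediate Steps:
s(k, u) = -1 - k
24*s(-11, -10) = 24*(-1 - 1*(-11)) = 24*(-1 + 11) = 24*10 = 240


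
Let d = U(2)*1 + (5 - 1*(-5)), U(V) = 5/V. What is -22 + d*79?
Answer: 1931/2 ≈ 965.50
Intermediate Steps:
d = 25/2 (d = (5/2)*1 + (5 - 1*(-5)) = (5*(½))*1 + (5 + 5) = (5/2)*1 + 10 = 5/2 + 10 = 25/2 ≈ 12.500)
-22 + d*79 = -22 + (25/2)*79 = -22 + 1975/2 = 1931/2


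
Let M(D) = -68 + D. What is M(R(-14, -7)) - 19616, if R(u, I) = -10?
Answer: -19694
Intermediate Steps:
M(R(-14, -7)) - 19616 = (-68 - 10) - 19616 = -78 - 19616 = -19694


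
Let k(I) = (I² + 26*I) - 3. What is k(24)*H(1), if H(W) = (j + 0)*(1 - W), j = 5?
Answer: 0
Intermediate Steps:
k(I) = -3 + I² + 26*I
H(W) = 5 - 5*W (H(W) = (5 + 0)*(1 - W) = 5*(1 - W) = 5 - 5*W)
k(24)*H(1) = (-3 + 24² + 26*24)*(5 - 5*1) = (-3 + 576 + 624)*(5 - 5) = 1197*0 = 0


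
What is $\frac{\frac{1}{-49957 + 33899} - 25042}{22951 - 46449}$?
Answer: $\frac{402124437}{377330884} \approx 1.0657$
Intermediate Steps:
$\frac{\frac{1}{-49957 + 33899} - 25042}{22951 - 46449} = \frac{\frac{1}{-16058} - 25042}{-23498} = \left(- \frac{1}{16058} - 25042\right) \left(- \frac{1}{23498}\right) = \left(- \frac{402124437}{16058}\right) \left(- \frac{1}{23498}\right) = \frac{402124437}{377330884}$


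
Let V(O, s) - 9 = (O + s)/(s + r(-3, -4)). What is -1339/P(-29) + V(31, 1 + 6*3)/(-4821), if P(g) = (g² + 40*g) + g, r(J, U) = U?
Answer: 6451027/1677708 ≈ 3.8451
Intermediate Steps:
P(g) = g² + 41*g
V(O, s) = 9 + (O + s)/(-4 + s) (V(O, s) = 9 + (O + s)/(s - 4) = 9 + (O + s)/(-4 + s))
-1339/P(-29) + V(31, 1 + 6*3)/(-4821) = -1339*(-1/(29*(41 - 29))) + ((-36 + 31 + 10*(1 + 6*3))/(-4 + (1 + 6*3)))/(-4821) = -1339/((-29*12)) + ((-36 + 31 + 10*(1 + 18))/(-4 + (1 + 18)))*(-1/4821) = -1339/(-348) + ((-36 + 31 + 10*19)/(-4 + 19))*(-1/4821) = -1339*(-1/348) + ((-36 + 31 + 190)/15)*(-1/4821) = 1339/348 + ((1/15)*185)*(-1/4821) = 1339/348 + (37/3)*(-1/4821) = 1339/348 - 37/14463 = 6451027/1677708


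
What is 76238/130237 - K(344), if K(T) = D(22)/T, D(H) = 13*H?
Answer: -5510955/22400764 ≈ -0.24602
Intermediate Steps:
K(T) = 286/T (K(T) = (13*22)/T = 286/T)
76238/130237 - K(344) = 76238/130237 - 286/344 = 76238*(1/130237) - 286/344 = 76238/130237 - 1*143/172 = 76238/130237 - 143/172 = -5510955/22400764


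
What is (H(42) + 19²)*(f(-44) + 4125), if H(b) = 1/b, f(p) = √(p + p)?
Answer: 20849125/14 + 15163*I*√22/21 ≈ 1.4892e+6 + 3386.7*I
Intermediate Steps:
f(p) = √2*√p (f(p) = √(2*p) = √2*√p)
(H(42) + 19²)*(f(-44) + 4125) = (1/42 + 19²)*(√2*√(-44) + 4125) = (1/42 + 361)*(√2*(2*I*√11) + 4125) = 15163*(2*I*√22 + 4125)/42 = 15163*(4125 + 2*I*√22)/42 = 20849125/14 + 15163*I*√22/21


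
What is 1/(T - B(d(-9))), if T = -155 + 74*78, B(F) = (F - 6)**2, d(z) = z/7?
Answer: 49/272632 ≈ 0.00017973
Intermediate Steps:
d(z) = z/7 (d(z) = z*(1/7) = z/7)
B(F) = (-6 + F)**2
T = 5617 (T = -155 + 5772 = 5617)
1/(T - B(d(-9))) = 1/(5617 - (-6 + (1/7)*(-9))**2) = 1/(5617 - (-6 - 9/7)**2) = 1/(5617 - (-51/7)**2) = 1/(5617 - 1*2601/49) = 1/(5617 - 2601/49) = 1/(272632/49) = 49/272632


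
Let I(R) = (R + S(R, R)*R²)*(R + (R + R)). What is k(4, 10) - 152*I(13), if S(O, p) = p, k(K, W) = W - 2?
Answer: -13100872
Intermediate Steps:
k(K, W) = -2 + W
I(R) = 3*R*(R + R³) (I(R) = (R + R*R²)*(R + (R + R)) = (R + R³)*(R + 2*R) = (R + R³)*(3*R) = 3*R*(R + R³))
k(4, 10) - 152*I(13) = (-2 + 10) - 456*13²*(1 + 13²) = 8 - 456*169*(1 + 169) = 8 - 456*169*170 = 8 - 152*86190 = 8 - 13100880 = -13100872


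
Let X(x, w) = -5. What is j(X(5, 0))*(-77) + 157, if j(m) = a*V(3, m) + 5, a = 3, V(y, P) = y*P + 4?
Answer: 2313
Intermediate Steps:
V(y, P) = 4 + P*y (V(y, P) = P*y + 4 = 4 + P*y)
j(m) = 17 + 9*m (j(m) = 3*(4 + m*3) + 5 = 3*(4 + 3*m) + 5 = (12 + 9*m) + 5 = 17 + 9*m)
j(X(5, 0))*(-77) + 157 = (17 + 9*(-5))*(-77) + 157 = (17 - 45)*(-77) + 157 = -28*(-77) + 157 = 2156 + 157 = 2313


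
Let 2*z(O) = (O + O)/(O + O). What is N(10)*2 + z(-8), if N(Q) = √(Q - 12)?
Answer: ½ + 2*I*√2 ≈ 0.5 + 2.8284*I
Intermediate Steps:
N(Q) = √(-12 + Q)
z(O) = ½ (z(O) = ((O + O)/(O + O))/2 = ((2*O)/((2*O)))/2 = ((2*O)*(1/(2*O)))/2 = (½)*1 = ½)
N(10)*2 + z(-8) = √(-12 + 10)*2 + ½ = √(-2)*2 + ½ = (I*√2)*2 + ½ = 2*I*√2 + ½ = ½ + 2*I*√2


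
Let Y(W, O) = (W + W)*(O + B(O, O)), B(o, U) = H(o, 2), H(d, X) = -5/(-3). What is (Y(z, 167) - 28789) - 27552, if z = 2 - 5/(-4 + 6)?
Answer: -169529/3 ≈ -56510.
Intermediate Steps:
z = -½ (z = 2 - 5/2 = -½ ≈ -0.50000)
H(d, X) = 5/3 (H(d, X) = -5*(-⅓) = 5/3)
B(o, U) = 5/3
Y(W, O) = 2*W*(5/3 + O) (Y(W, O) = (W + W)*(O + 5/3) = (2*W)*(5/3 + O) = 2*W*(5/3 + O))
(Y(z, 167) - 28789) - 27552 = ((⅔)*(-½)*(5 + 3*167) - 28789) - 27552 = ((⅔)*(-½)*(5 + 501) - 28789) - 27552 = ((⅔)*(-½)*506 - 28789) - 27552 = (-506/3 - 28789) - 27552 = -86873/3 - 27552 = -169529/3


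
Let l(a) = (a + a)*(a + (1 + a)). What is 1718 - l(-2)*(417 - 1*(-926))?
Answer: -14398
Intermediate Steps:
l(a) = 2*a*(1 + 2*a) (l(a) = (2*a)*(1 + 2*a) = 2*a*(1 + 2*a))
1718 - l(-2)*(417 - 1*(-926)) = 1718 - 2*(-2)*(1 + 2*(-2))*(417 - 1*(-926)) = 1718 - 2*(-2)*(1 - 4)*(417 + 926) = 1718 - 2*(-2)*(-3)*1343 = 1718 - 12*1343 = 1718 - 1*16116 = 1718 - 16116 = -14398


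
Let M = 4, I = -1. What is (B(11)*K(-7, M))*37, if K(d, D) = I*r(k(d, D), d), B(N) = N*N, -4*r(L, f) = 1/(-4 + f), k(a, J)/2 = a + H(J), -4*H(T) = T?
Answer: -407/4 ≈ -101.75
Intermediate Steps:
H(T) = -T/4
k(a, J) = 2*a - J/2 (k(a, J) = 2*(a - J/4) = 2*a - J/2)
r(L, f) = -1/(4*(-4 + f))
B(N) = N²
K(d, D) = 1/(-16 + 4*d) (K(d, D) = -(-1)/(-16 + 4*d) = 1/(-16 + 4*d))
(B(11)*K(-7, M))*37 = (11²*(1/(4*(-4 - 7))))*37 = (121*((¼)/(-11)))*37 = (121*((¼)*(-1/11)))*37 = (121*(-1/44))*37 = -11/4*37 = -407/4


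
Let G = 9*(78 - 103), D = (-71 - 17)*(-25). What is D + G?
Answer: 1975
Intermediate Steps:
D = 2200 (D = -88*(-25) = 2200)
G = -225 (G = 9*(-25) = -225)
D + G = 2200 - 225 = 1975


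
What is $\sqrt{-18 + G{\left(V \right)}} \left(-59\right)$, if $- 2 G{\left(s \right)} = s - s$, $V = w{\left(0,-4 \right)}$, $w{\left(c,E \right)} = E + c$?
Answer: $- 177 i \sqrt{2} \approx - 250.32 i$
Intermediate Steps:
$V = -4$ ($V = -4 + 0 = -4$)
$G{\left(s \right)} = 0$ ($G{\left(s \right)} = - \frac{s - s}{2} = \left(- \frac{1}{2}\right) 0 = 0$)
$\sqrt{-18 + G{\left(V \right)}} \left(-59\right) = \sqrt{-18 + 0} \left(-59\right) = \sqrt{-18} \left(-59\right) = 3 i \sqrt{2} \left(-59\right) = - 177 i \sqrt{2}$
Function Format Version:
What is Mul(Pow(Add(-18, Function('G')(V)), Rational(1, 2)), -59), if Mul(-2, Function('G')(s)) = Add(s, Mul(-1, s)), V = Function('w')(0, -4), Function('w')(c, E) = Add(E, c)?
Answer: Mul(-177, I, Pow(2, Rational(1, 2))) ≈ Mul(-250.32, I)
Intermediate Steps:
V = -4 (V = Add(-4, 0) = -4)
Function('G')(s) = 0 (Function('G')(s) = Mul(Rational(-1, 2), Add(s, Mul(-1, s))) = Mul(Rational(-1, 2), 0) = 0)
Mul(Pow(Add(-18, Function('G')(V)), Rational(1, 2)), -59) = Mul(Pow(Add(-18, 0), Rational(1, 2)), -59) = Mul(Pow(-18, Rational(1, 2)), -59) = Mul(Mul(3, I, Pow(2, Rational(1, 2))), -59) = Mul(-177, I, Pow(2, Rational(1, 2)))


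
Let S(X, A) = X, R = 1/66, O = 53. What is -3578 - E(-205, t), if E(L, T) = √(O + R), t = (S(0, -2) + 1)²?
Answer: -3578 - √230934/66 ≈ -3585.3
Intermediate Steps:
R = 1/66 ≈ 0.015152
t = 1 (t = (0 + 1)² = 1² = 1)
E(L, T) = √230934/66 (E(L, T) = √(53 + 1/66) = √(3499/66) = √230934/66)
-3578 - E(-205, t) = -3578 - √230934/66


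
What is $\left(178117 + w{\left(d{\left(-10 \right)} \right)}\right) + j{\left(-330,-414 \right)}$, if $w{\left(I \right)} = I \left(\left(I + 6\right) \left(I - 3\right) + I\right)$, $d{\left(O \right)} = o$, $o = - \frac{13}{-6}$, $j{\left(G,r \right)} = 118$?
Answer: $\frac{38496589}{216} \approx 1.7823 \cdot 10^{5}$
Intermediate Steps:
$o = \frac{13}{6}$ ($o = \left(-13\right) \left(- \frac{1}{6}\right) = \frac{13}{6} \approx 2.1667$)
$d{\left(O \right)} = \frac{13}{6}$
$w{\left(I \right)} = I \left(I + \left(-3 + I\right) \left(6 + I\right)\right)$ ($w{\left(I \right)} = I \left(\left(6 + I\right) \left(-3 + I\right) + I\right) = I \left(\left(-3 + I\right) \left(6 + I\right) + I\right) = I \left(I + \left(-3 + I\right) \left(6 + I\right)\right)$)
$\left(178117 + w{\left(d{\left(-10 \right)} \right)}\right) + j{\left(-330,-414 \right)} = \left(178117 + \frac{13 \left(-18 + \left(\frac{13}{6}\right)^{2} + 4 \cdot \frac{13}{6}\right)}{6}\right) + 118 = \left(178117 + \frac{13 \left(-18 + \frac{169}{36} + \frac{26}{3}\right)}{6}\right) + 118 = \left(178117 + \frac{13}{6} \left(- \frac{167}{36}\right)\right) + 118 = \left(178117 - \frac{2171}{216}\right) + 118 = \frac{38471101}{216} + 118 = \frac{38496589}{216}$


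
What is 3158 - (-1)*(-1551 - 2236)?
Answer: -629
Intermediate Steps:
3158 - (-1)*(-1551 - 2236) = 3158 - (-1)*(-3787) = 3158 - 1*3787 = 3158 - 3787 = -629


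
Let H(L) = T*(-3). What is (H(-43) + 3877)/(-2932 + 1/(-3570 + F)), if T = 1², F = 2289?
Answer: -4962594/3755893 ≈ -1.3213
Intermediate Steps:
T = 1
H(L) = -3 (H(L) = 1*(-3) = -3)
(H(-43) + 3877)/(-2932 + 1/(-3570 + F)) = (-3 + 3877)/(-2932 + 1/(-3570 + 2289)) = 3874/(-2932 + 1/(-1281)) = 3874/(-2932 - 1/1281) = 3874/(-3755893/1281) = 3874*(-1281/3755893) = -4962594/3755893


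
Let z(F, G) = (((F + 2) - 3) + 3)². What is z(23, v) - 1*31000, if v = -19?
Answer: -30375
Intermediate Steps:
z(F, G) = (2 + F)² (z(F, G) = (((2 + F) - 3) + 3)² = ((-1 + F) + 3)² = (2 + F)²)
z(23, v) - 1*31000 = (2 + 23)² - 1*31000 = 25² - 31000 = 625 - 31000 = -30375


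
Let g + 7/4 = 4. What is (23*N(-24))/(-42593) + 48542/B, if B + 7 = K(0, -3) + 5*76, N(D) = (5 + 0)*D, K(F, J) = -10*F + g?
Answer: 8274340384/63932093 ≈ 129.42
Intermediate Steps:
g = 9/4 (g = -7/4 + 4 = 9/4 ≈ 2.2500)
K(F, J) = 9/4 - 10*F (K(F, J) = -10*F + 9/4 = 9/4 - 10*F)
N(D) = 5*D
B = 1501/4 (B = -7 + ((9/4 - 10*0) + 5*76) = -7 + ((9/4 + 0) + 380) = -7 + (9/4 + 380) = -7 + 1529/4 = 1501/4 ≈ 375.25)
(23*N(-24))/(-42593) + 48542/B = (23*(5*(-24)))/(-42593) + 48542/(1501/4) = (23*(-120))*(-1/42593) + 48542*(4/1501) = -2760*(-1/42593) + 194168/1501 = 2760/42593 + 194168/1501 = 8274340384/63932093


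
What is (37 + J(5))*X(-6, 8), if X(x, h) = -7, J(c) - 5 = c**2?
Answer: -469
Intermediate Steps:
J(c) = 5 + c**2
(37 + J(5))*X(-6, 8) = (37 + (5 + 5**2))*(-7) = (37 + (5 + 25))*(-7) = (37 + 30)*(-7) = 67*(-7) = -469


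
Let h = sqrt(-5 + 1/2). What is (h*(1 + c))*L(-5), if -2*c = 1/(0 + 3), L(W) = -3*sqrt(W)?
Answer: 15*sqrt(10)/4 ≈ 11.859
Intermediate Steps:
h = 3*I*sqrt(2)/2 (h = sqrt(-5 + 1*(1/2)) = sqrt(-5 + 1/2) = sqrt(-9/2) = 3*I*sqrt(2)/2 ≈ 2.1213*I)
c = -1/6 (c = -1/(2*(0 + 3)) = -1/2/3 = -1/2*1/3 = -1/6 ≈ -0.16667)
(h*(1 + c))*L(-5) = ((3*I*sqrt(2)/2)*(1 - 1/6))*(-3*I*sqrt(5)) = ((3*I*sqrt(2)/2)*(5/6))*(-3*I*sqrt(5)) = (5*I*sqrt(2)/4)*(-3*I*sqrt(5)) = 15*sqrt(10)/4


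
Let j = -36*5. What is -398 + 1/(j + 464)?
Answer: -113031/284 ≈ -398.00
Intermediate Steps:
j = -180
-398 + 1/(j + 464) = -398 + 1/(-180 + 464) = -398 + 1/284 = -113031/284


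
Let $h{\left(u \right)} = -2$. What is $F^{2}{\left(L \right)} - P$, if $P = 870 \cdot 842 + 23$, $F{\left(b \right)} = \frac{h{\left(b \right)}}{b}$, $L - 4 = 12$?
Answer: $- \frac{46884031}{64} \approx -7.3256 \cdot 10^{5}$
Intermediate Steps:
$L = 16$ ($L = 4 + 12 = 16$)
$F{\left(b \right)} = - \frac{2}{b}$
$P = 732563$ ($P = 732540 + 23 = 732563$)
$F^{2}{\left(L \right)} - P = \left(- \frac{2}{16}\right)^{2} - 732563 = \left(\left(-2\right) \frac{1}{16}\right)^{2} - 732563 = \left(- \frac{1}{8}\right)^{2} - 732563 = \frac{1}{64} - 732563 = - \frac{46884031}{64}$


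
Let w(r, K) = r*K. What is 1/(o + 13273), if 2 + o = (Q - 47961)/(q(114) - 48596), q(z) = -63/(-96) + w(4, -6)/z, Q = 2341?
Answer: 29546097/392133990247 ≈ 7.5347e-5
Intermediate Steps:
w(r, K) = K*r
q(z) = 21/32 - 24/z (q(z) = -63/(-96) + (-6*4)/z = -63*(-1/96) - 24/z = 21/32 - 24/z)
o = -31355234/29546097 (o = -2 + (2341 - 47961)/((21/32 - 24/114) - 48596) = -2 - 45620/((21/32 - 24*1/114) - 48596) = -2 - 45620/((21/32 - 4/19) - 48596) = -2 - 45620/(271/608 - 48596) = -2 - 45620/(-29546097/608) = -2 - 45620*(-608/29546097) = -2 + 27736960/29546097 = -31355234/29546097 ≈ -1.0612)
1/(o + 13273) = 1/(-31355234/29546097 + 13273) = 1/(392133990247/29546097) = 29546097/392133990247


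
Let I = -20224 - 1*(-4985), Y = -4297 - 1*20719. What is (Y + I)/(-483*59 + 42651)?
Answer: -40255/14154 ≈ -2.8441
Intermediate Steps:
Y = -25016 (Y = -4297 - 20719 = -25016)
I = -15239 (I = -20224 + 4985 = -15239)
(Y + I)/(-483*59 + 42651) = (-25016 - 15239)/(-483*59 + 42651) = -40255/(-28497 + 42651) = -40255/14154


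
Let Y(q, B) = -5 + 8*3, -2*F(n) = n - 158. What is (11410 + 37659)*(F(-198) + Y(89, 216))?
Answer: 9666593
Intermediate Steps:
F(n) = 79 - n/2 (F(n) = -(n - 158)/2 = -(-158 + n)/2 = 79 - n/2)
Y(q, B) = 19 (Y(q, B) = -5 + 24 = 19)
(11410 + 37659)*(F(-198) + Y(89, 216)) = (11410 + 37659)*((79 - 1/2*(-198)) + 19) = 49069*((79 + 99) + 19) = 49069*(178 + 19) = 49069*197 = 9666593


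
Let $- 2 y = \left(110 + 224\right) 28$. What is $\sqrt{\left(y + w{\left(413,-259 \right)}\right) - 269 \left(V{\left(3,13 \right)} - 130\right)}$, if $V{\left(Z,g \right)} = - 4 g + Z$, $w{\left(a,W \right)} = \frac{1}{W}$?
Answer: $\frac{2 \sqrt{729086554}}{259} \approx 208.51$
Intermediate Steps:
$y = -4676$ ($y = - \frac{\left(110 + 224\right) 28}{2} = - \frac{334 \cdot 28}{2} = \left(- \frac{1}{2}\right) 9352 = -4676$)
$V{\left(Z,g \right)} = Z - 4 g$
$\sqrt{\left(y + w{\left(413,-259 \right)}\right) - 269 \left(V{\left(3,13 \right)} - 130\right)} = \sqrt{\left(-4676 + \frac{1}{-259}\right) - 269 \left(\left(3 - 52\right) - 130\right)} = \sqrt{\left(-4676 - \frac{1}{259}\right) - 269 \left(\left(3 - 52\right) - 130\right)} = \sqrt{- \frac{1211085}{259} - 269 \left(-49 - 130\right)} = \sqrt{- \frac{1211085}{259} - -48151} = \sqrt{- \frac{1211085}{259} + 48151} = \sqrt{\frac{11260024}{259}} = \frac{2 \sqrt{729086554}}{259}$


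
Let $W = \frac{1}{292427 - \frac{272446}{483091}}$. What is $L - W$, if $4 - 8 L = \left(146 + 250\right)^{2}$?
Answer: $- \frac{5538152119615615}{282537158822} \approx -19602.0$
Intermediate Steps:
$W = \frac{483091}{141268579411}$ ($W = \frac{1}{292427 - \frac{272446}{483091}} = \frac{1}{\frac{141268579411}{483091}} = \frac{483091}{141268579411} \approx 3.4197 \cdot 10^{-6}$)
$L = - \frac{39203}{2}$ ($L = \frac{1}{2} - \frac{\left(146 + 250\right)^{2}}{8} = \frac{1}{2} - \frac{396^{2}}{8} = \frac{1}{2} - 19602 = - \frac{39203}{2} \approx -19602.0$)
$L - W = - \frac{39203}{2} - \frac{483091}{141268579411} = - \frac{5538152119615615}{282537158822}$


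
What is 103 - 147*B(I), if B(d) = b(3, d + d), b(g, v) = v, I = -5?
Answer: 1573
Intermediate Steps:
B(d) = 2*d (B(d) = d + d = 2*d)
103 - 147*B(I) = 103 - 294*(-5) = 103 - 147*(-10) = 103 + 1470 = 1573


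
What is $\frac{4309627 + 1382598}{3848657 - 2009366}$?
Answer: $\frac{5692225}{1839291} \approx 3.0948$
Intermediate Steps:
$\frac{4309627 + 1382598}{3848657 - 2009366} = \frac{5692225}{1839291}$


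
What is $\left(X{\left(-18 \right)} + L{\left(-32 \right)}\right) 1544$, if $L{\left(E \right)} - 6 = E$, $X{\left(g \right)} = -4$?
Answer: $-46320$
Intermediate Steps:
$L{\left(E \right)} = 6 + E$
$\left(X{\left(-18 \right)} + L{\left(-32 \right)}\right) 1544 = \left(-4 + \left(6 - 32\right)\right) 1544 = \left(-4 - 26\right) 1544 = \left(-30\right) 1544 = -46320$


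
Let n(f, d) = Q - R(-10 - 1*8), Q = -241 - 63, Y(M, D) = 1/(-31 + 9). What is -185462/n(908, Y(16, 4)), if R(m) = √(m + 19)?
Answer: 185462/305 ≈ 608.07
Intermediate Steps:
R(m) = √(19 + m)
Y(M, D) = -1/22 (Y(M, D) = 1/(-22) = -1/22)
Q = -304
n(f, d) = -305 (n(f, d) = -304 - √(19 + (-10 - 1*8)) = -304 - √(19 + (-10 - 8)) = -304 - √(19 - 18) = -304 - √1 = -304 - 1*1 = -304 - 1 = -305)
-185462/n(908, Y(16, 4)) = -185462/(-305) = -185462*(-1/305) = 185462/305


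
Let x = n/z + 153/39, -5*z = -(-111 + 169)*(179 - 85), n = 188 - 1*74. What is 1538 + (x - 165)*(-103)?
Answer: 642071161/35438 ≈ 18118.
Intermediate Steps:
n = 114 (n = 188 - 74 = 114)
z = 5452/5 (z = -(-1)*(-111 + 169)*(179 - 85)/5 = -(-1)*58*94/5 = -(-1)*5452/5 = -⅕*(-5452) = 5452/5 ≈ 1090.4)
x = 142731/35438 (x = 114/(5452/5) + 153/39 = 114*(5/5452) + 153*(1/39) = 285/2726 + 51/13 = 142731/35438 ≈ 4.0276)
1538 + (x - 165)*(-103) = 1538 + (142731/35438 - 165)*(-103) = 1538 - 5704539/35438*(-103) = 1538 + 587567517/35438 = 642071161/35438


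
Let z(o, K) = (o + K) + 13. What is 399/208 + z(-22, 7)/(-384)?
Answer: 4801/2496 ≈ 1.9235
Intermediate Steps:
z(o, K) = 13 + K + o (z(o, K) = (K + o) + 13 = 13 + K + o)
399/208 + z(-22, 7)/(-384) = 399/208 + (13 + 7 - 22)/(-384) = 399*(1/208) - 2*(-1/384) = 399/208 + 1/192 = 4801/2496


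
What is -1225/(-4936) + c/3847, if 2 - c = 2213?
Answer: -6200921/18988792 ≈ -0.32656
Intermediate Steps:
c = -2211 (c = 2 - 1*2213 = 2 - 2213 = -2211)
-1225/(-4936) + c/3847 = -1225/(-4936) - 2211/3847 = -1225*(-1/4936) - 2211*1/3847 = 1225/4936 - 2211/3847 = -6200921/18988792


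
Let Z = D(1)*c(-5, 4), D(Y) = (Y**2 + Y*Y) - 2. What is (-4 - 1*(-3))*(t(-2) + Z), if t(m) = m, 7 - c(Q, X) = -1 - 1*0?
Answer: 2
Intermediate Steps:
c(Q, X) = 8 (c(Q, X) = 7 - (-1 - 1*0) = 7 - (-1 + 0) = 7 - 1*(-1) = 7 + 1 = 8)
D(Y) = -2 + 2*Y**2 (D(Y) = (Y**2 + Y**2) - 2 = 2*Y**2 - 2 = -2 + 2*Y**2)
Z = 0 (Z = (-2 + 2*1**2)*8 = (-2 + 2*1)*8 = (-2 + 2)*8 = 0*8 = 0)
(-4 - 1*(-3))*(t(-2) + Z) = (-4 - 1*(-3))*(-2 + 0) = (-4 + 3)*(-2) = -1*(-2) = 2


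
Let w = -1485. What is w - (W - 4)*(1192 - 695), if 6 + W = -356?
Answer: 180417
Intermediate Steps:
W = -362 (W = -6 - 356 = -362)
w - (W - 4)*(1192 - 695) = -1485 - (-362 - 4)*(1192 - 695) = -1485 - (-366)*497 = -1485 - 1*(-181902) = -1485 + 181902 = 180417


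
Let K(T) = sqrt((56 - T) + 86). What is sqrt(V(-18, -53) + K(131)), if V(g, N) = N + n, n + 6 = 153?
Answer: sqrt(94 + sqrt(11)) ≈ 9.8649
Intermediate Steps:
n = 147 (n = -6 + 153 = 147)
K(T) = sqrt(142 - T)
V(g, N) = 147 + N (V(g, N) = N + 147 = 147 + N)
sqrt(V(-18, -53) + K(131)) = sqrt((147 - 53) + sqrt(142 - 1*131)) = sqrt(94 + sqrt(142 - 131)) = sqrt(94 + sqrt(11))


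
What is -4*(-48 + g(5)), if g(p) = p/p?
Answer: 188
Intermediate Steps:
g(p) = 1
-4*(-48 + g(5)) = -4*(-48 + 1) = -4*(-47) = 188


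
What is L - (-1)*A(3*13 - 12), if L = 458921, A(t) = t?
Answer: 458948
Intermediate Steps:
L - (-1)*A(3*13 - 12) = 458921 - (-1)*(3*13 - 12) = 458921 - (-1)*(39 - 12) = 458921 - (-1)*27 = 458921 - 1*(-27) = 458921 + 27 = 458948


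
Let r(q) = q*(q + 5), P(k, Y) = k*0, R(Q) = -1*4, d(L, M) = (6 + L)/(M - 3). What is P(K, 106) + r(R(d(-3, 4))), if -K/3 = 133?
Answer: -4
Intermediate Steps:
K = -399 (K = -3*133 = -399)
d(L, M) = (6 + L)/(-3 + M)
R(Q) = -4
P(k, Y) = 0
r(q) = q*(5 + q)
P(K, 106) + r(R(d(-3, 4))) = 0 - 4*(5 - 4) = 0 - 4*1 = 0 - 4 = -4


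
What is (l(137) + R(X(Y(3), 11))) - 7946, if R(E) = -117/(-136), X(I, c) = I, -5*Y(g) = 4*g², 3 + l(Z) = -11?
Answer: -1082443/136 ≈ -7959.1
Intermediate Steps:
l(Z) = -14 (l(Z) = -3 - 11 = -14)
Y(g) = -4*g²/5
R(E) = 117/136 (R(E) = -117*(-1/136) = 117/136)
(l(137) + R(X(Y(3), 11))) - 7946 = (-14 + 117/136) - 7946 = -1787/136 - 7946 = -1082443/136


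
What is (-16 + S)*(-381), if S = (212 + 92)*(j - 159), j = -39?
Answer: 22939248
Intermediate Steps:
S = -60192 (S = (212 + 92)*(-39 - 159) = 304*(-198) = -60192)
(-16 + S)*(-381) = (-16 - 60192)*(-381) = -60208*(-381) = 22939248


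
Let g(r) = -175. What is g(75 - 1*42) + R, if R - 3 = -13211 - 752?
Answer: -14135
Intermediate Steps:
R = -13960 (R = 3 + (-13211 - 752) = 3 - 13963 = -13960)
g(75 - 1*42) + R = -175 - 13960 = -14135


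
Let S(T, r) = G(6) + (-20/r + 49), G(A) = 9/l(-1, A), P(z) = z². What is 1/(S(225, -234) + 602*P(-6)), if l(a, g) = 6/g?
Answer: 117/2542420 ≈ 4.6019e-5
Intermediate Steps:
G(A) = 3*A/2 (G(A) = 9/((6/A)) = 9*(A/6) = 3*A/2)
S(T, r) = 58 - 20/r (S(T, r) = (3/2)*6 + (-20/r + 49) = 9 + (49 - 20/r) = 58 - 20/r)
1/(S(225, -234) + 602*P(-6)) = 1/((58 - 20/(-234)) + 602*(-6)²) = 1/((58 - 20*(-1/234)) + 602*36) = 1/((58 + 10/117) + 21672) = 1/(6796/117 + 21672) = 1/(2542420/117) = 117/2542420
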